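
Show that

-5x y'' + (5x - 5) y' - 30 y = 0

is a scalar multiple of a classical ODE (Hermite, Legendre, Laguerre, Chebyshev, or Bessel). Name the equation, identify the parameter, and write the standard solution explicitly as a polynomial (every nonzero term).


All three coefficients share the factor -5; dividing through by -5 gives  x y'' + (1 - x) y' + 6 y = 0.
This matches the Laguerre equation x y'' + (1 - x) y' + n y = 0 with n = 6; the polynomial solution is L_6(x).
With y = sum_k a_k x^k, matching x^k gives (k+1)k a_{k+1} + (k+1) a_{k+1} - k a_k + n a_k = 0, i.e. (k+1)^2 a_{k+1} = (k - n) a_k = (k - 6) a_k. The right side vanishes at k = 6, so the series terminates at degree 6.
Standard normalization L_n(0) = 1 gives a_0 = 1. Work upward with a_{k+1} = (k - 6) a_k / (k+1)^2:
  a_1 = (0 - 6)(1) / 1^2 = -6/1 = -6
  a_2 = (1 - 6)(-6) / 2^2 = 30/4 = 15/2
  a_3 = (2 - 6)(15/2) / 3^2 = -30/9 = -10/3
  a_4 = (3 - 6)(-10/3) / 4^2 = 10/16 = 5/8
  a_5 = (4 - 6)(5/8) / 5^2 = (-5/4)/25 = -1/20
  a_6 = (5 - 6)(-1/20) / 6^2 = (1/20)/36 = 1/720
Hence L_6(x) = x^6/720 - x^5/20 + 5 x^4/8 - 10 x^3/3 + 15 x^2/2 - 6 x + 1.

L_6(x); series = x^6/720 - x^5/20 + 5 x^4/8 - 10 x^3/3 + 15 x^2/2 - 6 x + 1


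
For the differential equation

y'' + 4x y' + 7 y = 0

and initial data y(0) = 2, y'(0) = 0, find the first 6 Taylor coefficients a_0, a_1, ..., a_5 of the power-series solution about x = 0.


Ansatz: y(x) = sum_{n>=0} a_n x^n, so y'(x) = sum_{n>=1} n a_n x^(n-1) and y''(x) = sum_{n>=2} n(n-1) a_n x^(n-2).
Substitute into P(x) y'' + Q(x) y' + R(x) y = 0 with P(x) = 1, Q(x) = 4x, R(x) = 7, and match powers of x.
Initial conditions: a_0 = 2, a_1 = 0.
Setting the coefficient of each power of x to zero and solving order by order (substituting the coefficients already found):
  x^0: 2 a_2 + 7 a_0 = 0  ->  2 a_2 = -7 a_0 = -14  ->  a_2 = -7
  x^1: 6 a_3 + 11 a_1 = 0  ->  6 a_3 = -11 a_1 = 0  ->  a_3 = 0
  x^2: 12 a_4 + 15 a_2 = 0  ->  12 a_4 = -15 a_2 = 105  ->  a_4 = 35/4
  x^3: 20 a_5 + 19 a_3 = 0  ->  20 a_5 = -19 a_3 = 0  ->  a_5 = 0
Truncated series: y(x) = 2 - 7 x^2 + (35/4) x^4 + O(x^6).

a_0 = 2; a_1 = 0; a_2 = -7; a_3 = 0; a_4 = 35/4; a_5 = 0


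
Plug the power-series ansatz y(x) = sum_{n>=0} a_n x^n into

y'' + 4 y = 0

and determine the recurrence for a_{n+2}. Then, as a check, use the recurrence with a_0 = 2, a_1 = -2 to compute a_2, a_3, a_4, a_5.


Substitute y = sum_n a_n x^n into y'' + (const) y = 0.
y''(x) = sum_{n>=0} (n+2)(n+1) a_{n+2} x^n.
The ODE becomes sum_n [(n+2)(n+1) a_{n+2} + 4 a_n] x^n = 0.
Setting each coefficient to zero gives the recurrence:
  (n+2)(n+1) a_{n+2} + 4 a_n = 0,
  a_{n+2} = -4 / ((n+1)(n+2)) a_n.

Check with a_0 = 2, a_1 = -2 (apply the recurrence for n = 0, 1, 2, 3): a_0 = 2, a_1 = -2, a_2 = -4, a_3 = 4/3, a_4 = 4/3, a_5 = -4/15.

a_{n+2} = -4/((n+1)(n+2)) * a_n; check: a_0 = 2, a_1 = -2, a_2 = -4, a_3 = 4/3, a_4 = 4/3, a_5 = -4/15


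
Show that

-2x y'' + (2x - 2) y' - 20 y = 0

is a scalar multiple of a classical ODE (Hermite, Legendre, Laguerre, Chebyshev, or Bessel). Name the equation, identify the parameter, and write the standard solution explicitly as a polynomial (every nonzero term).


All three coefficients share the factor -2; dividing through by -2 gives  x y'' + (1 - x) y' + 10 y = 0.
This matches the Laguerre equation x y'' + (1 - x) y' + n y = 0 with n = 10; the polynomial solution is L_10(x).
With y = sum_k a_k x^k, matching x^k gives (k+1)k a_{k+1} + (k+1) a_{k+1} - k a_k + n a_k = 0, i.e. (k+1)^2 a_{k+1} = (k - n) a_k = (k - 10) a_k. The right side vanishes at k = 10, so the series terminates at degree 10.
Standard normalization L_n(0) = 1 gives a_0 = 1. Work upward with a_{k+1} = (k - 10) a_k / (k+1)^2:
  a_1 = (0 - 10)(1) / 1^2 = -10/1 = -10
  a_2 = (1 - 10)(-10) / 2^2 = 90/4 = 45/2
  a_3 = (2 - 10)(45/2) / 3^2 = -180/9 = -20
  a_4 = (3 - 10)(-20) / 4^2 = 140/16 = 35/4
  a_5 = (4 - 10)(35/4) / 5^2 = (-105/2)/25 = -21/10
  a_6 = (5 - 10)(-21/10) / 6^2 = (21/2)/36 = 7/24
  a_7 = (6 - 10)(7/24) / 7^2 = (-7/6)/49 = -1/42
  a_8 = (7 - 10)(-1/42) / 8^2 = (1/14)/64 = 1/896
  a_9 = (8 - 10)(1/896) / 9^2 = (-1/448)/81 = -1/36288
  a_10 = (9 - 10)(-1/36288) / 10^2 = (1/36288)/100 = 1/3628800
Hence L_10(x) = x^10/3628800 - x^9/36288 + x^8/896 - x^7/42 + 7 x^6/24 - 21 x^5/10 + 35 x^4/4 - 20 x^3 + 45 x^2/2 - 10 x + 1.

L_10(x); series = x^10/3628800 - x^9/36288 + x^8/896 - x^7/42 + 7 x^6/24 - 21 x^5/10 + 35 x^4/4 - 20 x^3 + 45 x^2/2 - 10 x + 1


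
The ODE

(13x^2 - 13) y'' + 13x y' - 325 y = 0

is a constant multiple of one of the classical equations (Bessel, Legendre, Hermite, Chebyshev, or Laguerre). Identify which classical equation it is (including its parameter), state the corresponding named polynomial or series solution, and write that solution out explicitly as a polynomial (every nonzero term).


All three coefficients share the factor -13; dividing through by -13 gives  (1 - x^2) y'' - x y' + 25 y = 0.
This matches the Chebyshev equation (1 - x^2) y'' - x y' + n^2 y = 0 (note the -x y' term, not -2x y') with n^2 = 25, so n = 5; the polynomial solution is T_5(x).
With y = sum_k a_k x^k, matching x^k gives (k+2)(k+1) a_{k+2} = (k^2 - n^2) a_k = (k - 5)(k + 5) a_k. The right side vanishes at k = 5, so the series with the parity of 5 terminates at degree 5.
Standard normalization: leading coefficient of T_n is 2^(n-1), so a_5 = 2^4 = 16. Work downward with a_k = (k+1)(k+2) a_{k+2} / ((k - 5)(k + 5)):
  a_3 = (4)(5)(16) / ((3 - 5)(3 + 5)) = 320/(-16) = -20
  a_1 = (2)(3)(-20) / ((1 - 5)(1 + 5)) = -120/(-24) = 5
Hence T_5(x) = 16 x^5 - 20 x^3 + 5 x.

T_5(x); series = 16 x^5 - 20 x^3 + 5 x


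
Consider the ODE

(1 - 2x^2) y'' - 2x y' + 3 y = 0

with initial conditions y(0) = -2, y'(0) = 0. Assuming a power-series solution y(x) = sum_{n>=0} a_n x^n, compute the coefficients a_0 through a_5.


Ansatz: y(x) = sum_{n>=0} a_n x^n, so y'(x) = sum_{n>=1} n a_n x^(n-1) and y''(x) = sum_{n>=2} n(n-1) a_n x^(n-2).
Substitute into P(x) y'' + Q(x) y' + R(x) y = 0 with P(x) = 1 - 2x^2, Q(x) = -2x, R(x) = 3, and match powers of x.
Initial conditions: a_0 = -2, a_1 = 0.
Setting the coefficient of each power of x to zero and solving order by order (substituting the coefficients already found):
  x^0: 2 a_2 + 3 a_0 = 0  ->  2 a_2 = -3 a_0 = 6  ->  a_2 = 3
  x^1: 6 a_3 + a_1 = 0  ->  6 a_3 = -a_1 = 0  ->  a_3 = 0
  x^2: 12 a_4 - 5 a_2 = 0  ->  12 a_4 = 5 a_2 = 15  ->  a_4 = 5/4
  x^3: 20 a_5 - 15 a_3 = 0  ->  20 a_5 = 15 a_3 = 0  ->  a_5 = 0
Truncated series: y(x) = -2 + 3 x^2 + (5/4) x^4 + O(x^6).

a_0 = -2; a_1 = 0; a_2 = 3; a_3 = 0; a_4 = 5/4; a_5 = 0


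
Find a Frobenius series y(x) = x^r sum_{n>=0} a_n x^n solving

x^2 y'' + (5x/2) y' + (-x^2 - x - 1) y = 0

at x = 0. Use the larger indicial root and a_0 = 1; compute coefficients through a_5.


Write in Frobenius form y'' + (p(x)/x) y' + (q(x)/x^2) y = 0:
  p(x) = 5/2,  q(x) = -x^2 - x - 1.
Indicial equation: r(r-1) + (5/2) r + (-1) = 0 -> roots r_1 = 1/2, r_2 = -2.
Take r = r_1 = 1/2. Let y(x) = x^r sum_{n>=0} a_n x^n with a_0 = 1.
Substitute y = x^r sum a_n x^n and match x^{r+n}. The recurrence is
  D(n) a_n - 1 a_{n-1} - 1 a_{n-2} = 0,  where D(n) = (r+n)(r+n-1) + (5/2)(r+n) + (-1).
  a_n = [1 a_{n-1} + 1 a_{n-2}] / D(n).
Since the indicial polynomial factors as (r - r_1)(r - r_2), D(n) = (r_1 + n - r_1)(r_1 + n - r_2) = n(n + 5/2).
Evaluating step by step (a_0 = 1):
  n = 1: D(1) = 1(1 + 5/2) = 7/2; numerator = 1(1) = 1; a_1 = (1)/(7/2) = 2/7
  n = 2: D(2) = 2(2 + 5/2) = 9; numerator = 1(2/7) + 1(1) = 9/7; a_2 = (9/7)/(9) = 1/7
  n = 3: D(3) = 3(3 + 5/2) = 33/2; numerator = 1(1/7) + 1(2/7) = 3/7; a_3 = (3/7)/(33/2) = 2/77
  n = 4: D(4) = 4(4 + 5/2) = 26; numerator = 1(2/77) + 1(1/7) = 13/77; a_4 = (13/77)/(26) = 1/154
  n = 5: D(5) = 5(5 + 5/2) = 75/2; numerator = 1(1/154) + 1(2/77) = 5/154; a_5 = (5/154)/(75/2) = 1/1155

r = 1/2; a_0 = 1; a_1 = 2/7; a_2 = 1/7; a_3 = 2/77; a_4 = 1/154; a_5 = 1/1155


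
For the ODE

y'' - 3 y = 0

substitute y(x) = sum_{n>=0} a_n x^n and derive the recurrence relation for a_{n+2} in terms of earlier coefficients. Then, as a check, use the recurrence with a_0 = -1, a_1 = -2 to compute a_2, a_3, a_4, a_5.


Substitute y = sum_n a_n x^n into y'' + (const) y = 0.
y''(x) = sum_{n>=0} (n+2)(n+1) a_{n+2} x^n.
The ODE becomes sum_n [(n+2)(n+1) a_{n+2} - 3 a_n] x^n = 0.
Setting each coefficient to zero gives the recurrence:
  (n+2)(n+1) a_{n+2} - 3 a_n = 0,
  a_{n+2} = 3 / ((n+1)(n+2)) a_n.

Check with a_0 = -1, a_1 = -2 (apply the recurrence for n = 0, 1, 2, 3): a_0 = -1, a_1 = -2, a_2 = -3/2, a_3 = -1, a_4 = -3/8, a_5 = -3/20.

a_{n+2} = 3/((n+1)(n+2)) * a_n; check: a_0 = -1, a_1 = -2, a_2 = -3/2, a_3 = -1, a_4 = -3/8, a_5 = -3/20


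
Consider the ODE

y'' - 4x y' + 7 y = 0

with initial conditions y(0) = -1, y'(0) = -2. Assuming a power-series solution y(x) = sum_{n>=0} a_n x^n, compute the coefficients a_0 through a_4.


Ansatz: y(x) = sum_{n>=0} a_n x^n, so y'(x) = sum_{n>=1} n a_n x^(n-1) and y''(x) = sum_{n>=2} n(n-1) a_n x^(n-2).
Substitute into P(x) y'' + Q(x) y' + R(x) y = 0 with P(x) = 1, Q(x) = -4x, R(x) = 7, and match powers of x.
Initial conditions: a_0 = -1, a_1 = -2.
Setting the coefficient of each power of x to zero and solving order by order (substituting the coefficients already found):
  x^0: 2 a_2 + 7 a_0 = 0  ->  2 a_2 = -7 a_0 = 7  ->  a_2 = 7/2
  x^1: 6 a_3 + 3 a_1 = 0  ->  6 a_3 = -3 a_1 = 6  ->  a_3 = 1
  x^2: 12 a_4 - a_2 = 0  ->  12 a_4 = a_2 = 7/2  ->  a_4 = 7/24
Truncated series: y(x) = -1 - 2 x + (7/2) x^2 + x^3 + (7/24) x^4 + O(x^5).

a_0 = -1; a_1 = -2; a_2 = 7/2; a_3 = 1; a_4 = 7/24


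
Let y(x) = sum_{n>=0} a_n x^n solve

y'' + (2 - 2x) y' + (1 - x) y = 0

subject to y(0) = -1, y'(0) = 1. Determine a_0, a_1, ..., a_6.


Ansatz: y(x) = sum_{n>=0} a_n x^n, so y'(x) = sum_{n>=1} n a_n x^(n-1) and y''(x) = sum_{n>=2} n(n-1) a_n x^(n-2).
Substitute into P(x) y'' + Q(x) y' + R(x) y = 0 with P(x) = 1, Q(x) = 2 - 2x, R(x) = 1 - x, and match powers of x.
Initial conditions: a_0 = -1, a_1 = 1.
Setting the coefficient of each power of x to zero and solving order by order (substituting the coefficients already found):
  x^0: 2 a_2 + 2 a_1 + a_0 = 0  ->  2 a_2 = -2 a_1 - a_0 = -1  ->  a_2 = -1/2
  x^1: 6 a_3 + 4 a_2 - a_1 - a_0 = 0  ->  6 a_3 = -4 a_2 + a_1 + a_0 = 2  ->  a_3 = 1/3
  x^2: 12 a_4 + 6 a_3 - 3 a_2 - a_1 = 0  ->  12 a_4 = -6 a_3 + 3 a_2 + a_1 = -5/2  ->  a_4 = -5/24
  x^3: 20 a_5 + 8 a_4 - 5 a_3 - a_2 = 0  ->  20 a_5 = -8 a_4 + 5 a_3 + a_2 = 17/6  ->  a_5 = 17/120
  x^4: 30 a_6 + 10 a_5 - 7 a_4 - a_3 = 0  ->  30 a_6 = -10 a_5 + 7 a_4 + a_3 = -61/24  ->  a_6 = -61/720
Truncated series: y(x) = -1 + x - (1/2) x^2 + (1/3) x^3 - (5/24) x^4 + (17/120) x^5 - (61/720) x^6 + O(x^7).

a_0 = -1; a_1 = 1; a_2 = -1/2; a_3 = 1/3; a_4 = -5/24; a_5 = 17/120; a_6 = -61/720


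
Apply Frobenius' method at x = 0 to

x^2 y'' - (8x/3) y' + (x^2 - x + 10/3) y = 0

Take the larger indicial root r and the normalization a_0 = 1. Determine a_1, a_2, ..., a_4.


Write in Frobenius form y'' + (p(x)/x) y' + (q(x)/x^2) y = 0:
  p(x) = -8/3,  q(x) = x^2 - x + 10/3.
Indicial equation: r(r-1) + (-8/3) r + (10/3) = 0 -> roots r_1 = 2, r_2 = 5/3.
Take r = r_1 = 2. Let y(x) = x^r sum_{n>=0} a_n x^n with a_0 = 1.
Substitute y = x^r sum a_n x^n and match x^{r+n}. The recurrence is
  D(n) a_n - 1 a_{n-1} + 1 a_{n-2} = 0,  where D(n) = (r+n)(r+n-1) + (-8/3)(r+n) + (10/3).
  a_n = [1 a_{n-1} - 1 a_{n-2}] / D(n).
Since the indicial polynomial factors as (r - r_1)(r - r_2), D(n) = (r_1 + n - r_1)(r_1 + n - r_2) = n(n + 1/3).
Evaluating step by step (a_0 = 1):
  n = 1: D(1) = 1(1 + 1/3) = 4/3; numerator = 1(1) = 1; a_1 = (1)/(4/3) = 3/4
  n = 2: D(2) = 2(2 + 1/3) = 14/3; numerator = 1(3/4) - 1(1) = -1/4; a_2 = (-1/4)/(14/3) = -3/56
  n = 3: D(3) = 3(3 + 1/3) = 10; numerator = 1(-3/56) - 1(3/4) = -45/56; a_3 = (-45/56)/(10) = -9/112
  n = 4: D(4) = 4(4 + 1/3) = 52/3; numerator = 1(-9/112) - 1(-3/56) = -3/112; a_4 = (-3/112)/(52/3) = -9/5824

r = 2; a_0 = 1; a_1 = 3/4; a_2 = -3/56; a_3 = -9/112; a_4 = -9/5824


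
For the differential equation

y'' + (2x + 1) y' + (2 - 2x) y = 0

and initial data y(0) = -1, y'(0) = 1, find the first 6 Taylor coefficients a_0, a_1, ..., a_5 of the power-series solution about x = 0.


Ansatz: y(x) = sum_{n>=0} a_n x^n, so y'(x) = sum_{n>=1} n a_n x^(n-1) and y''(x) = sum_{n>=2} n(n-1) a_n x^(n-2).
Substitute into P(x) y'' + Q(x) y' + R(x) y = 0 with P(x) = 1, Q(x) = 2x + 1, R(x) = 2 - 2x, and match powers of x.
Initial conditions: a_0 = -1, a_1 = 1.
Setting the coefficient of each power of x to zero and solving order by order (substituting the coefficients already found):
  x^0: 2 a_2 + a_1 + 2 a_0 = 0  ->  2 a_2 = -a_1 - 2 a_0 = 1  ->  a_2 = 1/2
  x^1: 6 a_3 + 2 a_2 + 4 a_1 - 2 a_0 = 0  ->  6 a_3 = -2 a_2 - 4 a_1 + 2 a_0 = -7  ->  a_3 = -7/6
  x^2: 12 a_4 + 3 a_3 + 6 a_2 - 2 a_1 = 0  ->  12 a_4 = -3 a_3 - 6 a_2 + 2 a_1 = 5/2  ->  a_4 = 5/24
  x^3: 20 a_5 + 4 a_4 + 8 a_3 - 2 a_2 = 0  ->  20 a_5 = -4 a_4 - 8 a_3 + 2 a_2 = 19/2  ->  a_5 = 19/40
Truncated series: y(x) = -1 + x + (1/2) x^2 - (7/6) x^3 + (5/24) x^4 + (19/40) x^5 + O(x^6).

a_0 = -1; a_1 = 1; a_2 = 1/2; a_3 = -7/6; a_4 = 5/24; a_5 = 19/40


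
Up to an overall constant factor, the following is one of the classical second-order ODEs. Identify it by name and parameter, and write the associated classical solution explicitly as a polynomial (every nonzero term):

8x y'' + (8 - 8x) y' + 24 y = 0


All three coefficients share the factor 8; dividing through by 8 gives  x y'' + (1 - x) y' + 3 y = 0.
This matches the Laguerre equation x y'' + (1 - x) y' + n y = 0 with n = 3; the polynomial solution is L_3(x).
With y = sum_k a_k x^k, matching x^k gives (k+1)k a_{k+1} + (k+1) a_{k+1} - k a_k + n a_k = 0, i.e. (k+1)^2 a_{k+1} = (k - n) a_k = (k - 3) a_k. The right side vanishes at k = 3, so the series terminates at degree 3.
Standard normalization L_n(0) = 1 gives a_0 = 1. Work upward with a_{k+1} = (k - 3) a_k / (k+1)^2:
  a_1 = (0 - 3)(1) / 1^2 = -3/1 = -3
  a_2 = (1 - 3)(-3) / 2^2 = 6/4 = 3/2
  a_3 = (2 - 3)(3/2) / 3^2 = (-3/2)/9 = -1/6
Hence L_3(x) = -x^3/6 + 3 x^2/2 - 3 x + 1.

L_3(x); series = -x^3/6 + 3 x^2/2 - 3 x + 1


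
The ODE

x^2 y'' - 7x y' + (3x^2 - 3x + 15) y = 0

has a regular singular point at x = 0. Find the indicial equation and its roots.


Divide by x^2 to reach normal form y'' + P_1(x) y' + P_2(x) y = 0 with P_1(x) = -7/x and P_2(x) = 3 - 3/x + 15/x^2.
x = 0 is a singular point because the y'-coefficient -7/x has a pole at x = 0 and the y-coefficient 3 - 3/x + 15/x^2 has a pole at x = 0.
It is a regular singular point because x P_1(x) = p(x) = -7 and x^2 P_2(x) = q(x) = 3x^2 - 3x + 15 are polynomials, hence analytic at x = 0.
p(0) = -7,  q(0) = 15.
Indicial equation: r(r-1) + p(0) r + q(0) = 0, i.e. r^2 + (p(0) - 1) r + q(0) = 0, i.e. r^2 - 8 r + 15 = 0.
Discriminant: (-8)^2 - 4(15) = 4, so r = (8 ± 2)/2.
Solving: r_1 = 5, r_2 = 3.

indicial: r^2 - 8 r + 15 = 0; roots r_1 = 5, r_2 = 3


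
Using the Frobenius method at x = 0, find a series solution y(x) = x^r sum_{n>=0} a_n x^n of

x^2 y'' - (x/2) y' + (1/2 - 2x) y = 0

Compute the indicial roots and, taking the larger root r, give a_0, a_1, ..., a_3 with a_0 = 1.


Write in Frobenius form y'' + (p(x)/x) y' + (q(x)/x^2) y = 0:
  p(x) = -1/2,  q(x) = 1/2 - 2x.
Indicial equation: r(r-1) + (-1/2) r + (1/2) = 0 -> roots r_1 = 1, r_2 = 1/2.
Take r = r_1 = 1. Let y(x) = x^r sum_{n>=0} a_n x^n with a_0 = 1.
Substitute y = x^r sum a_n x^n and match x^{r+n}. The recurrence is
  D(n) a_n - 2 a_{n-1} = 0,  where D(n) = (r+n)(r+n-1) + (-1/2)(r+n) + (1/2).
  a_n = 2 / D(n) * a_{n-1}.
Since the indicial polynomial factors as (r - r_1)(r - r_2), D(n) = (r_1 + n - r_1)(r_1 + n - r_2) = n(n + 1/2).
Evaluating step by step (a_0 = 1):
  n = 1: D(1) = 1(1 + 1/2) = 3/2; numerator = 2(1) = 2; a_1 = (2)/(3/2) = 4/3
  n = 2: D(2) = 2(2 + 1/2) = 5; numerator = 2(4/3) = 8/3; a_2 = (8/3)/(5) = 8/15
  n = 3: D(3) = 3(3 + 1/2) = 21/2; numerator = 2(8/15) = 16/15; a_3 = (16/15)/(21/2) = 32/315

r = 1; a_0 = 1; a_1 = 4/3; a_2 = 8/15; a_3 = 32/315


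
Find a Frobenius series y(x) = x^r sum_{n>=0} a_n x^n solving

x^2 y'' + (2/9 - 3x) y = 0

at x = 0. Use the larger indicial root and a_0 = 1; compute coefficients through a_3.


Write in Frobenius form y'' + (p(x)/x) y' + (q(x)/x^2) y = 0:
  p(x) = 0,  q(x) = 2/9 - 3x.
Indicial equation: r(r-1) + (0) r + (2/9) = 0 -> roots r_1 = 2/3, r_2 = 1/3.
Take r = r_1 = 2/3. Let y(x) = x^r sum_{n>=0} a_n x^n with a_0 = 1.
Substitute y = x^r sum a_n x^n and match x^{r+n}. The recurrence is
  D(n) a_n - 3 a_{n-1} = 0,  where D(n) = (r+n)(r+n-1) + (0)(r+n) + (2/9).
  a_n = 3 / D(n) * a_{n-1}.
Since the indicial polynomial factors as (r - r_1)(r - r_2), D(n) = (r_1 + n - r_1)(r_1 + n - r_2) = n(n + 1/3).
Evaluating step by step (a_0 = 1):
  n = 1: D(1) = 1(1 + 1/3) = 4/3; numerator = 3(1) = 3; a_1 = (3)/(4/3) = 9/4
  n = 2: D(2) = 2(2 + 1/3) = 14/3; numerator = 3(9/4) = 27/4; a_2 = (27/4)/(14/3) = 81/56
  n = 3: D(3) = 3(3 + 1/3) = 10; numerator = 3(81/56) = 243/56; a_3 = (243/56)/(10) = 243/560

r = 2/3; a_0 = 1; a_1 = 9/4; a_2 = 81/56; a_3 = 243/560


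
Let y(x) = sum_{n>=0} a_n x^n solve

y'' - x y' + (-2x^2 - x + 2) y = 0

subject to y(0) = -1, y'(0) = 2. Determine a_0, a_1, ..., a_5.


Ansatz: y(x) = sum_{n>=0} a_n x^n, so y'(x) = sum_{n>=1} n a_n x^(n-1) and y''(x) = sum_{n>=2} n(n-1) a_n x^(n-2).
Substitute into P(x) y'' + Q(x) y' + R(x) y = 0 with P(x) = 1, Q(x) = -x, R(x) = -2x^2 - x + 2, and match powers of x.
Initial conditions: a_0 = -1, a_1 = 2.
Setting the coefficient of each power of x to zero and solving order by order (substituting the coefficients already found):
  x^0: 2 a_2 + 2 a_0 = 0  ->  2 a_2 = -2 a_0 = 2  ->  a_2 = 1
  x^1: 6 a_3 + a_1 - a_0 = 0  ->  6 a_3 = -a_1 + a_0 = -3  ->  a_3 = -1/2
  x^2: 12 a_4 - a_1 - 2 a_0 = 0  ->  12 a_4 = a_1 + 2 a_0 = 0  ->  a_4 = 0
  x^3: 20 a_5 - a_3 - a_2 - 2 a_1 = 0  ->  20 a_5 = a_3 + a_2 + 2 a_1 = 9/2  ->  a_5 = 9/40
Truncated series: y(x) = -1 + 2 x + x^2 - (1/2) x^3 + (9/40) x^5 + O(x^6).

a_0 = -1; a_1 = 2; a_2 = 1; a_3 = -1/2; a_4 = 0; a_5 = 9/40


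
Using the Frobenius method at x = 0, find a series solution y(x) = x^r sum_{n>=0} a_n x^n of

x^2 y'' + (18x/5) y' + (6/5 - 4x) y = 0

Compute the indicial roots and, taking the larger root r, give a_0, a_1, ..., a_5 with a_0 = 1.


Write in Frobenius form y'' + (p(x)/x) y' + (q(x)/x^2) y = 0:
  p(x) = 18/5,  q(x) = 6/5 - 4x.
Indicial equation: r(r-1) + (18/5) r + (6/5) = 0 -> roots r_1 = -3/5, r_2 = -2.
Take r = r_1 = -3/5. Let y(x) = x^r sum_{n>=0} a_n x^n with a_0 = 1.
Substitute y = x^r sum a_n x^n and match x^{r+n}. The recurrence is
  D(n) a_n - 4 a_{n-1} = 0,  where D(n) = (r+n)(r+n-1) + (18/5)(r+n) + (6/5).
  a_n = 4 / D(n) * a_{n-1}.
Since the indicial polynomial factors as (r - r_1)(r - r_2), D(n) = (r_1 + n - r_1)(r_1 + n - r_2) = n(n + 7/5).
Evaluating step by step (a_0 = 1):
  n = 1: D(1) = 1(1 + 7/5) = 12/5; numerator = 4(1) = 4; a_1 = (4)/(12/5) = 5/3
  n = 2: D(2) = 2(2 + 7/5) = 34/5; numerator = 4(5/3) = 20/3; a_2 = (20/3)/(34/5) = 50/51
  n = 3: D(3) = 3(3 + 7/5) = 66/5; numerator = 4(50/51) = 200/51; a_3 = (200/51)/(66/5) = 500/1683
  n = 4: D(4) = 4(4 + 7/5) = 108/5; numerator = 4(500/1683) = 2000/1683; a_4 = (2000/1683)/(108/5) = 2500/45441
  n = 5: D(5) = 5(5 + 7/5) = 32; numerator = 4(2500/45441) = 10000/45441; a_5 = (10000/45441)/(32) = 625/90882

r = -3/5; a_0 = 1; a_1 = 5/3; a_2 = 50/51; a_3 = 500/1683; a_4 = 2500/45441; a_5 = 625/90882


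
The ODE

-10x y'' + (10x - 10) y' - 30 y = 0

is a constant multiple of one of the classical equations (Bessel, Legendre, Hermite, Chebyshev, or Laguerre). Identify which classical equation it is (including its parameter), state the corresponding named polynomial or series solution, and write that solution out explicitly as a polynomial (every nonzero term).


All three coefficients share the factor -10; dividing through by -10 gives  x y'' + (1 - x) y' + 3 y = 0.
This matches the Laguerre equation x y'' + (1 - x) y' + n y = 0 with n = 3; the polynomial solution is L_3(x).
With y = sum_k a_k x^k, matching x^k gives (k+1)k a_{k+1} + (k+1) a_{k+1} - k a_k + n a_k = 0, i.e. (k+1)^2 a_{k+1} = (k - n) a_k = (k - 3) a_k. The right side vanishes at k = 3, so the series terminates at degree 3.
Standard normalization L_n(0) = 1 gives a_0 = 1. Work upward with a_{k+1} = (k - 3) a_k / (k+1)^2:
  a_1 = (0 - 3)(1) / 1^2 = -3/1 = -3
  a_2 = (1 - 3)(-3) / 2^2 = 6/4 = 3/2
  a_3 = (2 - 3)(3/2) / 3^2 = (-3/2)/9 = -1/6
Hence L_3(x) = -x^3/6 + 3 x^2/2 - 3 x + 1.

L_3(x); series = -x^3/6 + 3 x^2/2 - 3 x + 1


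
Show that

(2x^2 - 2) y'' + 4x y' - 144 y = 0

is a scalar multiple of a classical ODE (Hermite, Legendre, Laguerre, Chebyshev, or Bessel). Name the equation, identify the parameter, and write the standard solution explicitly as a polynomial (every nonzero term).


All three coefficients share the factor -2; dividing through by -2 gives  (1 - x^2) y'' - 2x y' + 72 y = 0.
This matches the Legendre equation (1 - x^2) y'' - 2x y' + n(n+1) y = 0 (note the -2x y' term) with n(n+1) = 72, so n = 8; the polynomial solution is P_8(x).
With y = sum_k a_k x^k, matching x^k gives (k+2)(k+1) a_{k+2} = [k(k+1) - n(n+1)] a_k = (k - 8)(k + 9) a_k. The right side vanishes at k = 8, so the series with the parity of 8 terminates at degree 8.
Standard normalization (P_n(1) = 1): leading coefficient (2n)!/(2^n (n!)^2) = 20922789888000/(256*1625702400) = 6435/128, so a_8 = 6435/128. Work downward with a_k = (k+1)(k+2) a_{k+2} / ((k - 8)(k + 9)):
  a_6 = (7)(8)(6435/128) / ((6 - 8)(6 + 9)) = (45045/16)/(-30) = -3003/32
  a_4 = (5)(6)(-3003/32) / ((4 - 8)(4 + 9)) = (-45045/16)/(-52) = 3465/64
  a_2 = (3)(4)(3465/64) / ((2 - 8)(2 + 9)) = (10395/16)/(-66) = -315/32
  a_0 = (1)(2)(-315/32) / ((0 - 8)(0 + 9)) = (-315/16)/(-72) = 35/128
Hence P_8(x) = 6435 x^8/128 - 3003 x^6/32 + 3465 x^4/64 - 315 x^2/32 + 35/128.

P_8(x); series = 6435 x^8/128 - 3003 x^6/32 + 3465 x^4/64 - 315 x^2/32 + 35/128


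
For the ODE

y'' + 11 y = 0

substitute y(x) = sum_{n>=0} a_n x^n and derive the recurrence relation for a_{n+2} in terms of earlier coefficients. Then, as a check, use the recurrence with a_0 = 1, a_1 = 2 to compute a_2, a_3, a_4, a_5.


Substitute y = sum_n a_n x^n into y'' + (const) y = 0.
y''(x) = sum_{n>=0} (n+2)(n+1) a_{n+2} x^n.
The ODE becomes sum_n [(n+2)(n+1) a_{n+2} + 11 a_n] x^n = 0.
Setting each coefficient to zero gives the recurrence:
  (n+2)(n+1) a_{n+2} + 11 a_n = 0,
  a_{n+2} = -11 / ((n+1)(n+2)) a_n.

Check with a_0 = 1, a_1 = 2 (apply the recurrence for n = 0, 1, 2, 3): a_0 = 1, a_1 = 2, a_2 = -11/2, a_3 = -11/3, a_4 = 121/24, a_5 = 121/60.

a_{n+2} = -11/((n+1)(n+2)) * a_n; check: a_0 = 1, a_1 = 2, a_2 = -11/2, a_3 = -11/3, a_4 = 121/24, a_5 = 121/60


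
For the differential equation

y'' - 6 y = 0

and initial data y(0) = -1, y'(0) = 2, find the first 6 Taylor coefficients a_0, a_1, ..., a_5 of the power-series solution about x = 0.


Ansatz: y(x) = sum_{n>=0} a_n x^n, so y'(x) = sum_{n>=1} n a_n x^(n-1) and y''(x) = sum_{n>=2} n(n-1) a_n x^(n-2).
Substitute into P(x) y'' + Q(x) y' + R(x) y = 0 with P(x) = 1, Q(x) = 0, R(x) = -6, and match powers of x.
Initial conditions: a_0 = -1, a_1 = 2.
Setting the coefficient of each power of x to zero and solving order by order (substituting the coefficients already found):
  x^0: 2 a_2 - 6 a_0 = 0  ->  2 a_2 = 6 a_0 = -6  ->  a_2 = -3
  x^1: 6 a_3 - 6 a_1 = 0  ->  6 a_3 = 6 a_1 = 12  ->  a_3 = 2
  x^2: 12 a_4 - 6 a_2 = 0  ->  12 a_4 = 6 a_2 = -18  ->  a_4 = -3/2
  x^3: 20 a_5 - 6 a_3 = 0  ->  20 a_5 = 6 a_3 = 12  ->  a_5 = 3/5
Truncated series: y(x) = -1 + 2 x - 3 x^2 + 2 x^3 - (3/2) x^4 + (3/5) x^5 + O(x^6).

a_0 = -1; a_1 = 2; a_2 = -3; a_3 = 2; a_4 = -3/2; a_5 = 3/5


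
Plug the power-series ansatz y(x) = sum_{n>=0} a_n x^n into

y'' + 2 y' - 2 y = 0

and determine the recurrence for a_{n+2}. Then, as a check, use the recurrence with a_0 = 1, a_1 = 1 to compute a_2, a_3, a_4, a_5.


Substitute y = sum_n a_n x^n.
y''(x) has coefficient (n+2)(n+1) a_{n+2} at x^n;
2 y'(x) has coefficient 2 (n+1) a_{n+1} at x^n;
-2 y(x) has coefficient -2 a_n at x^n.
Matching x^n: (n+2)(n+1) a_{n+2} + 2 (n+1) a_{n+1} - 2 a_n = 0.
Thus a_{n+2} = [-2 (n+1) a_{n+1} + 2 a_n] / ((n+1)(n+2)).

Check with a_0 = 1, a_1 = 1 (apply the recurrence for n = 0, 1, 2, 3): a_0 = 1, a_1 = 1, a_2 = 0, a_3 = 1/3, a_4 = -1/6, a_5 = 1/10.

a_(n+2) = [-2 (n+1) a_(n+1) + 2 a_n] / ((n+1)(n+2)); check: a_0 = 1, a_1 = 1, a_2 = 0, a_3 = 1/3, a_4 = -1/6, a_5 = 1/10


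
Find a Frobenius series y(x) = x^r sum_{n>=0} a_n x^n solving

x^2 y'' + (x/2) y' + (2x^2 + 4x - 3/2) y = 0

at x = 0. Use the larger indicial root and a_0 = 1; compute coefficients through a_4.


Write in Frobenius form y'' + (p(x)/x) y' + (q(x)/x^2) y = 0:
  p(x) = 1/2,  q(x) = 2x^2 + 4x - 3/2.
Indicial equation: r(r-1) + (1/2) r + (-3/2) = 0 -> roots r_1 = 3/2, r_2 = -1.
Take r = r_1 = 3/2. Let y(x) = x^r sum_{n>=0} a_n x^n with a_0 = 1.
Substitute y = x^r sum a_n x^n and match x^{r+n}. The recurrence is
  D(n) a_n + 4 a_{n-1} + 2 a_{n-2} = 0,  where D(n) = (r+n)(r+n-1) + (1/2)(r+n) + (-3/2).
  a_n = [-4 a_{n-1} - 2 a_{n-2}] / D(n).
Since the indicial polynomial factors as (r - r_1)(r - r_2), D(n) = (r_1 + n - r_1)(r_1 + n - r_2) = n(n + 5/2).
Evaluating step by step (a_0 = 1):
  n = 1: D(1) = 1(1 + 5/2) = 7/2; numerator = -4(1) = -4; a_1 = (-4)/(7/2) = -8/7
  n = 2: D(2) = 2(2 + 5/2) = 9; numerator = -4(-8/7) - 2(1) = 18/7; a_2 = (18/7)/(9) = 2/7
  n = 3: D(3) = 3(3 + 5/2) = 33/2; numerator = -4(2/7) - 2(-8/7) = 8/7; a_3 = (8/7)/(33/2) = 16/231
  n = 4: D(4) = 4(4 + 5/2) = 26; numerator = -4(16/231) - 2(2/7) = -28/33; a_4 = (-28/33)/(26) = -14/429

r = 3/2; a_0 = 1; a_1 = -8/7; a_2 = 2/7; a_3 = 16/231; a_4 = -14/429


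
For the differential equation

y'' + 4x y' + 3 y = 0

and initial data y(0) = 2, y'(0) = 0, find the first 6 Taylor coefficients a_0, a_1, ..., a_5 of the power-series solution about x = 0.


Ansatz: y(x) = sum_{n>=0} a_n x^n, so y'(x) = sum_{n>=1} n a_n x^(n-1) and y''(x) = sum_{n>=2} n(n-1) a_n x^(n-2).
Substitute into P(x) y'' + Q(x) y' + R(x) y = 0 with P(x) = 1, Q(x) = 4x, R(x) = 3, and match powers of x.
Initial conditions: a_0 = 2, a_1 = 0.
Setting the coefficient of each power of x to zero and solving order by order (substituting the coefficients already found):
  x^0: 2 a_2 + 3 a_0 = 0  ->  2 a_2 = -3 a_0 = -6  ->  a_2 = -3
  x^1: 6 a_3 + 7 a_1 = 0  ->  6 a_3 = -7 a_1 = 0  ->  a_3 = 0
  x^2: 12 a_4 + 11 a_2 = 0  ->  12 a_4 = -11 a_2 = 33  ->  a_4 = 11/4
  x^3: 20 a_5 + 15 a_3 = 0  ->  20 a_5 = -15 a_3 = 0  ->  a_5 = 0
Truncated series: y(x) = 2 - 3 x^2 + (11/4) x^4 + O(x^6).

a_0 = 2; a_1 = 0; a_2 = -3; a_3 = 0; a_4 = 11/4; a_5 = 0


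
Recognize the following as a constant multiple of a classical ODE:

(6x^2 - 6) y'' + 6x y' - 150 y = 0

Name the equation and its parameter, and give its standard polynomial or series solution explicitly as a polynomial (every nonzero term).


All three coefficients share the factor -6; dividing through by -6 gives  (1 - x^2) y'' - x y' + 25 y = 0.
This matches the Chebyshev equation (1 - x^2) y'' - x y' + n^2 y = 0 (note the -x y' term, not -2x y') with n^2 = 25, so n = 5; the polynomial solution is T_5(x).
With y = sum_k a_k x^k, matching x^k gives (k+2)(k+1) a_{k+2} = (k^2 - n^2) a_k = (k - 5)(k + 5) a_k. The right side vanishes at k = 5, so the series with the parity of 5 terminates at degree 5.
Standard normalization: leading coefficient of T_n is 2^(n-1), so a_5 = 2^4 = 16. Work downward with a_k = (k+1)(k+2) a_{k+2} / ((k - 5)(k + 5)):
  a_3 = (4)(5)(16) / ((3 - 5)(3 + 5)) = 320/(-16) = -20
  a_1 = (2)(3)(-20) / ((1 - 5)(1 + 5)) = -120/(-24) = 5
Hence T_5(x) = 16 x^5 - 20 x^3 + 5 x.

T_5(x); series = 16 x^5 - 20 x^3 + 5 x


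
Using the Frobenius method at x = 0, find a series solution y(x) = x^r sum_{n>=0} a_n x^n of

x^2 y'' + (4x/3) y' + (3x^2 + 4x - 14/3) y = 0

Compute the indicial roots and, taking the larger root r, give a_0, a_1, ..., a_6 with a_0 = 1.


Write in Frobenius form y'' + (p(x)/x) y' + (q(x)/x^2) y = 0:
  p(x) = 4/3,  q(x) = 3x^2 + 4x - 14/3.
Indicial equation: r(r-1) + (4/3) r + (-14/3) = 0 -> roots r_1 = 2, r_2 = -7/3.
Take r = r_1 = 2. Let y(x) = x^r sum_{n>=0} a_n x^n with a_0 = 1.
Substitute y = x^r sum a_n x^n and match x^{r+n}. The recurrence is
  D(n) a_n + 4 a_{n-1} + 3 a_{n-2} = 0,  where D(n) = (r+n)(r+n-1) + (4/3)(r+n) + (-14/3).
  a_n = [-4 a_{n-1} - 3 a_{n-2}] / D(n).
Since the indicial polynomial factors as (r - r_1)(r - r_2), D(n) = (r_1 + n - r_1)(r_1 + n - r_2) = n(n + 13/3).
Evaluating step by step (a_0 = 1):
  n = 1: D(1) = 1(1 + 13/3) = 16/3; numerator = -4(1) = -4; a_1 = (-4)/(16/3) = -3/4
  n = 2: D(2) = 2(2 + 13/3) = 38/3; numerator = -4(-3/4) - 3(1) = 0; a_2 = (0)/(38/3) = 0
  n = 3: D(3) = 3(3 + 13/3) = 22; numerator = -4(0) - 3(-3/4) = 9/4; a_3 = (9/4)/(22) = 9/88
  n = 4: D(4) = 4(4 + 13/3) = 100/3; numerator = -4(9/88) - 3(0) = -9/22; a_4 = (-9/22)/(100/3) = -27/2200
  n = 5: D(5) = 5(5 + 13/3) = 140/3; numerator = -4(-27/2200) - 3(9/88) = -567/2200; a_5 = (-567/2200)/(140/3) = -243/44000
  n = 6: D(6) = 6(6 + 13/3) = 62; numerator = -4(-243/44000) - 3(-27/2200) = 81/1375; a_6 = (81/1375)/(62) = 81/85250

r = 2; a_0 = 1; a_1 = -3/4; a_2 = 0; a_3 = 9/88; a_4 = -27/2200; a_5 = -243/44000; a_6 = 81/85250


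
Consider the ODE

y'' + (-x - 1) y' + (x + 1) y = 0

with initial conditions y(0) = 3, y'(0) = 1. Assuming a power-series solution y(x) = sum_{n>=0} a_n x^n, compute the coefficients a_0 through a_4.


Ansatz: y(x) = sum_{n>=0} a_n x^n, so y'(x) = sum_{n>=1} n a_n x^(n-1) and y''(x) = sum_{n>=2} n(n-1) a_n x^(n-2).
Substitute into P(x) y'' + Q(x) y' + R(x) y = 0 with P(x) = 1, Q(x) = -x - 1, R(x) = x + 1, and match powers of x.
Initial conditions: a_0 = 3, a_1 = 1.
Setting the coefficient of each power of x to zero and solving order by order (substituting the coefficients already found):
  x^0: 2 a_2 - a_1 + a_0 = 0  ->  2 a_2 = a_1 - a_0 = -2  ->  a_2 = -1
  x^1: 6 a_3 - 2 a_2 + a_0 = 0  ->  6 a_3 = 2 a_2 - a_0 = -5  ->  a_3 = -5/6
  x^2: 12 a_4 - 3 a_3 - a_2 + a_1 = 0  ->  12 a_4 = 3 a_3 + a_2 - a_1 = -9/2  ->  a_4 = -3/8
Truncated series: y(x) = 3 + x - x^2 - (5/6) x^3 - (3/8) x^4 + O(x^5).

a_0 = 3; a_1 = 1; a_2 = -1; a_3 = -5/6; a_4 = -3/8


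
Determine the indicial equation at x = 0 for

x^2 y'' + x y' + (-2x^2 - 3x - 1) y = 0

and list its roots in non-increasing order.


Divide by x^2 to reach normal form y'' + P_1(x) y' + P_2(x) y = 0 with P_1(x) = 1/x and P_2(x) = -2 - 3/x - 1/x^2.
x = 0 is a singular point because the y'-coefficient 1/x has a pole at x = 0 and the y-coefficient -2 - 3/x - 1/x^2 has a pole at x = 0.
It is a regular singular point because x P_1(x) = p(x) = 1 and x^2 P_2(x) = q(x) = -2x^2 - 3x - 1 are polynomials, hence analytic at x = 0.
p(0) = 1,  q(0) = -1.
Indicial equation: r(r-1) + p(0) r + q(0) = 0, i.e. r^2 + (p(0) - 1) r + q(0) = 0, i.e. r^2 - 1 = 0.
Discriminant: (0)^2 - 4(-1) = 4, so r = (0 ± 2)/2.
Solving: r_1 = 1, r_2 = -1.

indicial: r^2 - 1 = 0; roots r_1 = 1, r_2 = -1


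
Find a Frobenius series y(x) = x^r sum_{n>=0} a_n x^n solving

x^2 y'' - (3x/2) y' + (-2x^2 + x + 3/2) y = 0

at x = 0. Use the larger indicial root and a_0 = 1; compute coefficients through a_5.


Write in Frobenius form y'' + (p(x)/x) y' + (q(x)/x^2) y = 0:
  p(x) = -3/2,  q(x) = -2x^2 + x + 3/2.
Indicial equation: r(r-1) + (-3/2) r + (3/2) = 0 -> roots r_1 = 3/2, r_2 = 1.
Take r = r_1 = 3/2. Let y(x) = x^r sum_{n>=0} a_n x^n with a_0 = 1.
Substitute y = x^r sum a_n x^n and match x^{r+n}. The recurrence is
  D(n) a_n + 1 a_{n-1} - 2 a_{n-2} = 0,  where D(n) = (r+n)(r+n-1) + (-3/2)(r+n) + (3/2).
  a_n = [-1 a_{n-1} + 2 a_{n-2}] / D(n).
Since the indicial polynomial factors as (r - r_1)(r - r_2), D(n) = (r_1 + n - r_1)(r_1 + n - r_2) = n(n + 1/2).
Evaluating step by step (a_0 = 1):
  n = 1: D(1) = 1(1 + 1/2) = 3/2; numerator = -1(1) = -1; a_1 = (-1)/(3/2) = -2/3
  n = 2: D(2) = 2(2 + 1/2) = 5; numerator = -1(-2/3) + 2(1) = 8/3; a_2 = (8/3)/(5) = 8/15
  n = 3: D(3) = 3(3 + 1/2) = 21/2; numerator = -1(8/15) + 2(-2/3) = -28/15; a_3 = (-28/15)/(21/2) = -8/45
  n = 4: D(4) = 4(4 + 1/2) = 18; numerator = -1(-8/45) + 2(8/15) = 56/45; a_4 = (56/45)/(18) = 28/405
  n = 5: D(5) = 5(5 + 1/2) = 55/2; numerator = -1(28/405) + 2(-8/45) = -172/405; a_5 = (-172/405)/(55/2) = -344/22275

r = 3/2; a_0 = 1; a_1 = -2/3; a_2 = 8/15; a_3 = -8/45; a_4 = 28/405; a_5 = -344/22275


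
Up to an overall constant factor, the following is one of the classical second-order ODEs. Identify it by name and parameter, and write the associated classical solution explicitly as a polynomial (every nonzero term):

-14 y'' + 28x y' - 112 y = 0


All three coefficients share the factor -14; dividing through by -14 gives  y'' - 2x y' + 8 y = 0.
This matches the Hermite equation y'' - 2x y' + 2n y = 0 with 2n = 8, so n = 4; the polynomial solution is H_4(x).
With y = sum_k a_k x^k, matching x^k gives (k+2)(k+1) a_{k+2} = 2(k - n) a_k = 2(k - 4) a_k. The right side vanishes at k = 4, so the series with the parity of 4 terminates at degree 4.
Standard normalization: leading coefficient of H_n is 2^n, so a_4 = 2^4 = 16. Work downward with a_k = (k+1)(k+2) a_{k+2} / (2(k - n)):
  a_2 = (3)(4)(16) / (2(2 - 4)) = 192/(-4) = -48
  a_0 = (1)(2)(-48) / (2(0 - 4)) = -96/(-8) = 12
Hence H_4(x) = 16 x^4 - 48 x^2 + 12.

H_4(x); series = 16 x^4 - 48 x^2 + 12


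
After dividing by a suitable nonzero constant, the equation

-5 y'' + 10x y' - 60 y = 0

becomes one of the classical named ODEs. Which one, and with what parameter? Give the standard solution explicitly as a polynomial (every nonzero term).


All three coefficients share the factor -5; dividing through by -5 gives  y'' - 2x y' + 12 y = 0.
This matches the Hermite equation y'' - 2x y' + 2n y = 0 with 2n = 12, so n = 6; the polynomial solution is H_6(x).
With y = sum_k a_k x^k, matching x^k gives (k+2)(k+1) a_{k+2} = 2(k - n) a_k = 2(k - 6) a_k. The right side vanishes at k = 6, so the series with the parity of 6 terminates at degree 6.
Standard normalization: leading coefficient of H_n is 2^n, so a_6 = 2^6 = 64. Work downward with a_k = (k+1)(k+2) a_{k+2} / (2(k - n)):
  a_4 = (5)(6)(64) / (2(4 - 6)) = 1920/(-4) = -480
  a_2 = (3)(4)(-480) / (2(2 - 6)) = -5760/(-8) = 720
  a_0 = (1)(2)(720) / (2(0 - 6)) = 1440/(-12) = -120
Hence H_6(x) = 64 x^6 - 480 x^4 + 720 x^2 - 120.

H_6(x); series = 64 x^6 - 480 x^4 + 720 x^2 - 120


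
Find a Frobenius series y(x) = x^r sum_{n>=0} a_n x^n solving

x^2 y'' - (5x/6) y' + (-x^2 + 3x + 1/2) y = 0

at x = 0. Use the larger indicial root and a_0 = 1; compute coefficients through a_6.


Write in Frobenius form y'' + (p(x)/x) y' + (q(x)/x^2) y = 0:
  p(x) = -5/6,  q(x) = -x^2 + 3x + 1/2.
Indicial equation: r(r-1) + (-5/6) r + (1/2) = 0 -> roots r_1 = 3/2, r_2 = 1/3.
Take r = r_1 = 3/2. Let y(x) = x^r sum_{n>=0} a_n x^n with a_0 = 1.
Substitute y = x^r sum a_n x^n and match x^{r+n}. The recurrence is
  D(n) a_n + 3 a_{n-1} - 1 a_{n-2} = 0,  where D(n) = (r+n)(r+n-1) + (-5/6)(r+n) + (1/2).
  a_n = [-3 a_{n-1} + 1 a_{n-2}] / D(n).
Since the indicial polynomial factors as (r - r_1)(r - r_2), D(n) = (r_1 + n - r_1)(r_1 + n - r_2) = n(n + 7/6).
Evaluating step by step (a_0 = 1):
  n = 1: D(1) = 1(1 + 7/6) = 13/6; numerator = -3(1) = -3; a_1 = (-3)/(13/6) = -18/13
  n = 2: D(2) = 2(2 + 7/6) = 19/3; numerator = -3(-18/13) + 1(1) = 67/13; a_2 = (67/13)/(19/3) = 201/247
  n = 3: D(3) = 3(3 + 7/6) = 25/2; numerator = -3(201/247) + 1(-18/13) = -945/247; a_3 = (-945/247)/(25/2) = -378/1235
  n = 4: D(4) = 4(4 + 7/6) = 62/3; numerator = -3(-378/1235) + 1(201/247) = 2139/1235; a_4 = (2139/1235)/(62/3) = 207/2470
  n = 5: D(5) = 5(5 + 7/6) = 185/6; numerator = -3(207/2470) + 1(-378/1235) = -1377/2470; a_5 = (-1377/2470)/(185/6) = -4131/228475
  n = 6: D(6) = 6(6 + 7/6) = 43; numerator = -3(-4131/228475) + 1(207/2470) = 63081/456950; a_6 = (63081/456950)/(43) = 1467/456950

r = 3/2; a_0 = 1; a_1 = -18/13; a_2 = 201/247; a_3 = -378/1235; a_4 = 207/2470; a_5 = -4131/228475; a_6 = 1467/456950


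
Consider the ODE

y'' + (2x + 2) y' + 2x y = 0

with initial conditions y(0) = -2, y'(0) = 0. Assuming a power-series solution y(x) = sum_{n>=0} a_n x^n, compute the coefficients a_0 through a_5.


Ansatz: y(x) = sum_{n>=0} a_n x^n, so y'(x) = sum_{n>=1} n a_n x^(n-1) and y''(x) = sum_{n>=2} n(n-1) a_n x^(n-2).
Substitute into P(x) y'' + Q(x) y' + R(x) y = 0 with P(x) = 1, Q(x) = 2x + 2, R(x) = 2x, and match powers of x.
Initial conditions: a_0 = -2, a_1 = 0.
Setting the coefficient of each power of x to zero and solving order by order (substituting the coefficients already found):
  x^0: 2 a_2 + 2 a_1 = 0  ->  2 a_2 = -2 a_1 = 0  ->  a_2 = 0
  x^1: 6 a_3 + 4 a_2 + 2 a_1 + 2 a_0 = 0  ->  6 a_3 = -4 a_2 - 2 a_1 - 2 a_0 = 4  ->  a_3 = 2/3
  x^2: 12 a_4 + 6 a_3 + 4 a_2 + 2 a_1 = 0  ->  12 a_4 = -6 a_3 - 4 a_2 - 2 a_1 = -4  ->  a_4 = -1/3
  x^3: 20 a_5 + 8 a_4 + 6 a_3 + 2 a_2 = 0  ->  20 a_5 = -8 a_4 - 6 a_3 - 2 a_2 = -4/3  ->  a_5 = -1/15
Truncated series: y(x) = -2 + (2/3) x^3 - (1/3) x^4 - (1/15) x^5 + O(x^6).

a_0 = -2; a_1 = 0; a_2 = 0; a_3 = 2/3; a_4 = -1/3; a_5 = -1/15


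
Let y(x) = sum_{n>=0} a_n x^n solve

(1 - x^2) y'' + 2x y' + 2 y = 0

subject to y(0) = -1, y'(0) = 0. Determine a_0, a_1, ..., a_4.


Ansatz: y(x) = sum_{n>=0} a_n x^n, so y'(x) = sum_{n>=1} n a_n x^(n-1) and y''(x) = sum_{n>=2} n(n-1) a_n x^(n-2).
Substitute into P(x) y'' + Q(x) y' + R(x) y = 0 with P(x) = 1 - x^2, Q(x) = 2x, R(x) = 2, and match powers of x.
Initial conditions: a_0 = -1, a_1 = 0.
Setting the coefficient of each power of x to zero and solving order by order (substituting the coefficients already found):
  x^0: 2 a_2 + 2 a_0 = 0  ->  2 a_2 = -2 a_0 = 2  ->  a_2 = 1
  x^1: 6 a_3 + 4 a_1 = 0  ->  6 a_3 = -4 a_1 = 0  ->  a_3 = 0
  x^2: 12 a_4 + 4 a_2 = 0  ->  12 a_4 = -4 a_2 = -4  ->  a_4 = -1/3
Truncated series: y(x) = -1 + x^2 - (1/3) x^4 + O(x^5).

a_0 = -1; a_1 = 0; a_2 = 1; a_3 = 0; a_4 = -1/3


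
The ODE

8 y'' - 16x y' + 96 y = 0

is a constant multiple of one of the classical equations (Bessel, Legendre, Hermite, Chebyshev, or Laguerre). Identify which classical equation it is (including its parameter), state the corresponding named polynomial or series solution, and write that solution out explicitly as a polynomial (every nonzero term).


All three coefficients share the factor 8; dividing through by 8 gives  y'' - 2x y' + 12 y = 0.
This matches the Hermite equation y'' - 2x y' + 2n y = 0 with 2n = 12, so n = 6; the polynomial solution is H_6(x).
With y = sum_k a_k x^k, matching x^k gives (k+2)(k+1) a_{k+2} = 2(k - n) a_k = 2(k - 6) a_k. The right side vanishes at k = 6, so the series with the parity of 6 terminates at degree 6.
Standard normalization: leading coefficient of H_n is 2^n, so a_6 = 2^6 = 64. Work downward with a_k = (k+1)(k+2) a_{k+2} / (2(k - n)):
  a_4 = (5)(6)(64) / (2(4 - 6)) = 1920/(-4) = -480
  a_2 = (3)(4)(-480) / (2(2 - 6)) = -5760/(-8) = 720
  a_0 = (1)(2)(720) / (2(0 - 6)) = 1440/(-12) = -120
Hence H_6(x) = 64 x^6 - 480 x^4 + 720 x^2 - 120.

H_6(x); series = 64 x^6 - 480 x^4 + 720 x^2 - 120


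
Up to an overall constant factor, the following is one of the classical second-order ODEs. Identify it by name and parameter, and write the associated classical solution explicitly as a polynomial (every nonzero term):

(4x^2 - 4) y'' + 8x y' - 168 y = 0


All three coefficients share the factor -4; dividing through by -4 gives  (1 - x^2) y'' - 2x y' + 42 y = 0.
This matches the Legendre equation (1 - x^2) y'' - 2x y' + n(n+1) y = 0 (note the -2x y' term) with n(n+1) = 42, so n = 6; the polynomial solution is P_6(x).
With y = sum_k a_k x^k, matching x^k gives (k+2)(k+1) a_{k+2} = [k(k+1) - n(n+1)] a_k = (k - 6)(k + 7) a_k. The right side vanishes at k = 6, so the series with the parity of 6 terminates at degree 6.
Standard normalization (P_n(1) = 1): leading coefficient (2n)!/(2^n (n!)^2) = 479001600/(64*518400) = 231/16, so a_6 = 231/16. Work downward with a_k = (k+1)(k+2) a_{k+2} / ((k - 6)(k + 7)):
  a_4 = (5)(6)(231/16) / ((4 - 6)(4 + 7)) = (3465/8)/(-22) = -315/16
  a_2 = (3)(4)(-315/16) / ((2 - 6)(2 + 7)) = (-945/4)/(-36) = 105/16
  a_0 = (1)(2)(105/16) / ((0 - 6)(0 + 7)) = (105/8)/(-42) = -5/16
Hence P_6(x) = 231 x^6/16 - 315 x^4/16 + 105 x^2/16 - 5/16.

P_6(x); series = 231 x^6/16 - 315 x^4/16 + 105 x^2/16 - 5/16


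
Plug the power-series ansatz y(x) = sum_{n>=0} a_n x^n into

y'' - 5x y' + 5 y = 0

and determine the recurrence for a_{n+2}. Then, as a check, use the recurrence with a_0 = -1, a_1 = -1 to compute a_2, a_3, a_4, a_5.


Substitute y = sum_n a_n x^n.
y''(x) has coefficient (n+2)(n+1) a_{n+2} at x^n;
-5 x y'(x) has coefficient -5 n a_n at x^n (shift);
5 y(x) has coefficient 5 a_n at x^n.
Matching x^n: (n+2)(n+1) a_{n+2} + (-5n + 5) a_n = 0.
Thus a_{n+2} = (5n - 5) / ((n+1)(n+2)) * a_n.

Check with a_0 = -1, a_1 = -1 (apply the recurrence for n = 0, 1, 2, 3): a_0 = -1, a_1 = -1, a_2 = 5/2, a_3 = 0, a_4 = 25/24, a_5 = 0.

a_(n+2) = (5n - 5) / ((n+1)(n+2)) * a_n; check: a_0 = -1, a_1 = -1, a_2 = 5/2, a_3 = 0, a_4 = 25/24, a_5 = 0
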